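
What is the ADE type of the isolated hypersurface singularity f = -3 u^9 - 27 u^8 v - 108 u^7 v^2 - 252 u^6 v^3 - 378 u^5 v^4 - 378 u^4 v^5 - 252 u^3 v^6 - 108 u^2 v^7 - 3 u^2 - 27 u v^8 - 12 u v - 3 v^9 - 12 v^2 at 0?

The Hessian of f at 0 has rank 1. Corank 1: A-series; mu = 8 gives A_8.

A_{8}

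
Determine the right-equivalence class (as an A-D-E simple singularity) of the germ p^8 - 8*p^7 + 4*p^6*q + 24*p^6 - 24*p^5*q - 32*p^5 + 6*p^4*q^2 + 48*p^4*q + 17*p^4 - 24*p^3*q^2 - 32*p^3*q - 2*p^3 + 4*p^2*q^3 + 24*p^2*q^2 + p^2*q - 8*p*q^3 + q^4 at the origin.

D_{5}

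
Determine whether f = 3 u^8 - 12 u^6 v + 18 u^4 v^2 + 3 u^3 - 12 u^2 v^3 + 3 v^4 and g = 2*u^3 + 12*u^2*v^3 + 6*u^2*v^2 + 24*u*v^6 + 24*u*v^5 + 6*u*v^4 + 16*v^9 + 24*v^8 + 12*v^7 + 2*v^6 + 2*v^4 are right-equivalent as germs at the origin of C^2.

Yes.

The Hessian of f at 0 is [[0, 0], [0, 0]] with rank 0, so corank 2. A Groebner basis of the Jacobian ideal J(f) in C{u,v} is {v^3, u^2}; counting standard monomials gives mu = 6. Corank 2; j^3 = 3*u^3 is a perfect cube, so E-series; the 4-jet and mu = 6 give E_6. The Hessian of g at 0 is [[0, 0], [0, 0]] with rank 0, so corank 2. A Groebner basis of the Jacobian ideal J(g) in C{u,v} is {u^3, u^2*v, u^2/2 + u*v^2, v^3}; counting standard monomials gives mu = 6. Corank 2; j^3 = 2*u^3 is a perfect cube, so E-series; the 4-jet and mu = 6 give E_6. Both have type E_6, hence right-equivalent.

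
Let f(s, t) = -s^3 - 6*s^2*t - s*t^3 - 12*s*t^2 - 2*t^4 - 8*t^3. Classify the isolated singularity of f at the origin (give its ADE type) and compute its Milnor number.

Type E7, Milnor number mu = 7.

The Hessian of f at 0 is [[0, 0], [0, 0]] with rank 0, so corank 2. A Groebner basis of the Jacobian ideal J(f) in C{s,t} is {s^3 + 6*s^2*t + 48*s^2 + 192*s*t + 192*t^2, -6*s^2 + s*t^2 - 24*s*t - 24*t^2, 3*s^2 + 12*s*t + t^3 + 12*t^2}; counting standard monomials gives mu = 7. Corank 2; j^3 = -(s + 2*t)^3 is a perfect cube, so E-series; the 4-jet and mu = 7 give E_7.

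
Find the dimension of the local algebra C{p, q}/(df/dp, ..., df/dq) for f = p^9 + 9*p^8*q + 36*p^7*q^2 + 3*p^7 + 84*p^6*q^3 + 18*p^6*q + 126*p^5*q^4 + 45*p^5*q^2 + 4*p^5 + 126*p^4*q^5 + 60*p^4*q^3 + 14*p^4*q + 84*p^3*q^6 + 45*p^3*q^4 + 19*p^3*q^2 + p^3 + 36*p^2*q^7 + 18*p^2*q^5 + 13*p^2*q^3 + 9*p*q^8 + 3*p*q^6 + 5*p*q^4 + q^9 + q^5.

8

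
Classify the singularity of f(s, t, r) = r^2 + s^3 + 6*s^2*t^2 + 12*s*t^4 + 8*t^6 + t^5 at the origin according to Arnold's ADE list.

The Hessian of f at 0 is [[0, 0, 0], [0, 0, 0], [0, 0, 2]] with rank 1, so corank 2. A Groebner basis of the Jacobian ideal J(f) in C{s,t,r} is {t^4, s^3, s^2/4 + s*t^2, r}; counting standard monomials gives mu = 8. Corank 2; j^3 = s^3 is a perfect cube, so E-series; the 5-jet and mu = 8 give E_8.

E8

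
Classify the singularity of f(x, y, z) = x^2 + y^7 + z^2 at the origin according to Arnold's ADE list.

The Hessian of f at 0 is [[2, 0, 0], [0, 0, 0], [0, 0, 2]] with rank 2, so corank 1. A Groebner basis of the Jacobian ideal J(f) in C{x,y,z} is {y^6, x, z}; counting standard monomials gives mu = 6. Corank 1: A-series; mu = 6 gives A_6.

A_6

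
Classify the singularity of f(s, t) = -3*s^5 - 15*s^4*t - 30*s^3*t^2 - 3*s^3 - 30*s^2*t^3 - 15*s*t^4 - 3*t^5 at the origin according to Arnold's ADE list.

The Hessian of f at 0 has rank 0. Corank 2; j^3 = -3*s^3 is a perfect cube, so E-series; the 5-jet and mu = 8 give E_8.

E_8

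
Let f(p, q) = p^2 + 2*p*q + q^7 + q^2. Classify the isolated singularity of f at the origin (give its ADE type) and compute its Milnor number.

Type A_6, Milnor number mu = 6.

The Hessian of f at 0 is [[2, 2], [2, 2]] with rank 1, so corank 1. A Groebner basis of the Jacobian ideal J(f) in C{p,q} is {q^6, p + q}; counting standard monomials gives mu = 6. Corank 1: A-series; mu = 6 gives A_6.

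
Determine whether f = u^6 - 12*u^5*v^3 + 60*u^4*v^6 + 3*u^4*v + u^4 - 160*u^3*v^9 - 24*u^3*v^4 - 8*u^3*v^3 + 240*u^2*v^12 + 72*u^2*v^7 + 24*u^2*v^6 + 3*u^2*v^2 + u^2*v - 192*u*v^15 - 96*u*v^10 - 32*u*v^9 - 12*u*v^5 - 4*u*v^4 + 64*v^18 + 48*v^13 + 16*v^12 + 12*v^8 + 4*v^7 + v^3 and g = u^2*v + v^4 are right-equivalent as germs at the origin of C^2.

No.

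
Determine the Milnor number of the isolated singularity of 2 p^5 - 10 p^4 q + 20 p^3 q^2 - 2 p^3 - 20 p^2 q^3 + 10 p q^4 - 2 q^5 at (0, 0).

8

The Hessian of f at 0 has rank 0. Corank 2; j^3 = -2*p^3 is a perfect cube, so E-series; the 5-jet and mu = 8 give E_8.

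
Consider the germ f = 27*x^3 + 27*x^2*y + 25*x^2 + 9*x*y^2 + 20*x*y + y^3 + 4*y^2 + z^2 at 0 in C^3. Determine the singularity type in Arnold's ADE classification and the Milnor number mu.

Type A2, Milnor number mu = 2.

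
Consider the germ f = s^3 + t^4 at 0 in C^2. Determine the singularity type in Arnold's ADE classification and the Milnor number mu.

Type E_{6}, Milnor number mu = 6.

The Hessian of f at 0 has rank 0. Corank 2; j^3 = s^3 is a perfect cube, so E-series; the 4-jet and mu = 6 give E_6.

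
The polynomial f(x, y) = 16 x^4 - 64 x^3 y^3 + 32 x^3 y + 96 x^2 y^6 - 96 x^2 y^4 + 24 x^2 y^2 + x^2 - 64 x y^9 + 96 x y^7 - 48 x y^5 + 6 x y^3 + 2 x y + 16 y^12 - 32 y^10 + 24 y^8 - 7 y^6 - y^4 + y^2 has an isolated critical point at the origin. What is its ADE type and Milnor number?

The Hessian of f at 0 is [[2, 2], [2, 2]] with rank 1, so corank 1. A Groebner basis of the Jacobian ideal J(f) in C{x,y} is {y^3, x + y}; counting standard monomials gives mu = 3. Corank 1: A-series; mu = 3 gives A_3.

Type A_{3}, Milnor number mu = 3.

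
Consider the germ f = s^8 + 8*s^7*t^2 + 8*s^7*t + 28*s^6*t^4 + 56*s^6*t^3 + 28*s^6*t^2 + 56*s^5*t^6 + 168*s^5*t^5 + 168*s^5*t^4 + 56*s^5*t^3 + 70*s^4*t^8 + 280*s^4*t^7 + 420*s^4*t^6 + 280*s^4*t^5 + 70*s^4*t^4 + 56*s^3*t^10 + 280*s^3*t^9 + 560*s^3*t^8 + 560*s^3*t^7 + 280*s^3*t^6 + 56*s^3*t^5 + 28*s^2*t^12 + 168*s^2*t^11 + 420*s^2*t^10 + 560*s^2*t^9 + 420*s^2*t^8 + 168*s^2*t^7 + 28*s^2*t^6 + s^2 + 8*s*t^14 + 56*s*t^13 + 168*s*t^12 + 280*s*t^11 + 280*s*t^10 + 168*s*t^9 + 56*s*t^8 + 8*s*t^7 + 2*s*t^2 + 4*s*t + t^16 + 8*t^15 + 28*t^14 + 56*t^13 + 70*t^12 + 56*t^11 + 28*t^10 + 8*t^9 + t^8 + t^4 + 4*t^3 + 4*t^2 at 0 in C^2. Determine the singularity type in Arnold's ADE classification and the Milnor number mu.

The Hessian of f at 0 has rank 1. Corank 1: A-series; mu = 7 gives A_7.

Type A_{7}, Milnor number mu = 7.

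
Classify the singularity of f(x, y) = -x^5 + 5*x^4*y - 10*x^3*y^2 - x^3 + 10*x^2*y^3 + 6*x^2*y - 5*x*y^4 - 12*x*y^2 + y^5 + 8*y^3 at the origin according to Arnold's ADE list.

E_{8}

The Hessian of f at 0 has rank 0. Corank 2; j^3 = -(x - 2*y)^3 is a perfect cube, so E-series; the 5-jet and mu = 8 give E_8.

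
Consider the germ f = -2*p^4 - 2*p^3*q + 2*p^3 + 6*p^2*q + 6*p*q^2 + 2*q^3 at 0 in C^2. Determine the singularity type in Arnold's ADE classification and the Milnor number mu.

Type E7, Milnor number mu = 7.

The Hessian of f at 0 is [[0, 0], [0, 0]] with rank 0, so corank 2. A Groebner basis of the Jacobian ideal J(f) in C{p,q} is {3*p^2 + 6*p*q + q^4 + q^3 + 3*q^2, p^3 - 3*p^2 - 6*p*q - 3*q^2, p^2*q + 3*p^2 + 6*p*q + 3*q^2, -2*p^2 + p*q^2 - 4*p*q + q^3/3 - 2*q^2}; counting standard monomials gives mu = 7. Corank 2; j^3 = 2*(p + q)^3 is a perfect cube, so E-series; the 4-jet and mu = 7 give E_7.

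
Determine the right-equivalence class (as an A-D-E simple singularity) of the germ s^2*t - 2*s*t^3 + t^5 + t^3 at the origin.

The Hessian of f at 0 has rank 0. Corank 2; j^3 = t*(s^2 + t^2) splits into three distinct lines over C (the quadratic factor has nonzero discriminant), so D_4.

D4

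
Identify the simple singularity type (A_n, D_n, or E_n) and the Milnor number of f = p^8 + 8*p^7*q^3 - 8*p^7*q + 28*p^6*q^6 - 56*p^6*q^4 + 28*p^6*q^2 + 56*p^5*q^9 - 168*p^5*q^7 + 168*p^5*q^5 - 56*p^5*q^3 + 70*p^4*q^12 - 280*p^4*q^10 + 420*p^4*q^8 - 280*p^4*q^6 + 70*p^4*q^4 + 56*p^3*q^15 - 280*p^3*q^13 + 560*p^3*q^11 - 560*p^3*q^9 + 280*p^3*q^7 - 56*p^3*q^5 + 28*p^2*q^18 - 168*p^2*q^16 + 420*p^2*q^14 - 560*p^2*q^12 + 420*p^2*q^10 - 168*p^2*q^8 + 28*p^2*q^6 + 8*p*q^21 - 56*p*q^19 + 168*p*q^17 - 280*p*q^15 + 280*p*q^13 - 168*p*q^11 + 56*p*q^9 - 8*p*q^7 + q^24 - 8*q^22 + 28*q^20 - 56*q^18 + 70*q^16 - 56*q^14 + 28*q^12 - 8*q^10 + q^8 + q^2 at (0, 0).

The Hessian of f at 0 is [[0, 0], [0, 2]] with rank 1, so corank 1. A Groebner basis of the Jacobian ideal J(f) in C{p,q} is {p^7, q}; counting standard monomials gives mu = 7. Corank 1: A-series; mu = 7 gives A_7.

Type A7, Milnor number mu = 7.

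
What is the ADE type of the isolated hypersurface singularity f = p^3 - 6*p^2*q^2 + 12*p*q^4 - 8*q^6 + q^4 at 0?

E_6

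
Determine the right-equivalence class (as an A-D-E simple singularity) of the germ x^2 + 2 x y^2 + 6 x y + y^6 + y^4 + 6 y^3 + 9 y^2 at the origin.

A_{5}

The Hessian of f at 0 has rank 1. Corank 1: A-series; mu = 5 gives A_5.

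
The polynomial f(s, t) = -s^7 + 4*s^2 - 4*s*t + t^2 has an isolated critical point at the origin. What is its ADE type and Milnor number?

Type A_6, Milnor number mu = 6.

The Hessian of f at 0 has rank 1. Corank 1: A-series; mu = 6 gives A_6.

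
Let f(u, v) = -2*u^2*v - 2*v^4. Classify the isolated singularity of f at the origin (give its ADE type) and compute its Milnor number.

Type D_5, Milnor number mu = 5.

The Hessian of f at 0 has rank 0. Corank 2; j^3 = -2*u^2*v has shape L^2 M (L != M), so D-series; mu = 5 gives D_5.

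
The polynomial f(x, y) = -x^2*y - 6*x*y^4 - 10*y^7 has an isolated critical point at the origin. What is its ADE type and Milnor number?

The Hessian of f at 0 has rank 0. Corank 2; j^3 = -x^2*y has shape L^2 M (L != M), so D-series; mu = 8 gives D_8.

Type D_{8}, Milnor number mu = 8.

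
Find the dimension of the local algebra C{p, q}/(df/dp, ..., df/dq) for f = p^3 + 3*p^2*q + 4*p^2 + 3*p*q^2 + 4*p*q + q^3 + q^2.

2

The Hessian of f at 0 has rank 1. Corank 1: A-series; mu = 2 gives A_2.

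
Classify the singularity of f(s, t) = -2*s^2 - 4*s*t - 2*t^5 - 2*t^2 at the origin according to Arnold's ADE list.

A4

The Hessian of f at 0 has rank 1. Corank 1: A-series; mu = 4 gives A_4.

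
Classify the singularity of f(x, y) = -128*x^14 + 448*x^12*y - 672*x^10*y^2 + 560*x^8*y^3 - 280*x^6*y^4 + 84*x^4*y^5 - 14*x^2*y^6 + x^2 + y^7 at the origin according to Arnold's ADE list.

The Hessian of f at 0 has rank 1. Corank 1: A-series; mu = 6 gives A_6.

A6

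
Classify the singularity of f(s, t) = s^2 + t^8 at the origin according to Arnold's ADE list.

A7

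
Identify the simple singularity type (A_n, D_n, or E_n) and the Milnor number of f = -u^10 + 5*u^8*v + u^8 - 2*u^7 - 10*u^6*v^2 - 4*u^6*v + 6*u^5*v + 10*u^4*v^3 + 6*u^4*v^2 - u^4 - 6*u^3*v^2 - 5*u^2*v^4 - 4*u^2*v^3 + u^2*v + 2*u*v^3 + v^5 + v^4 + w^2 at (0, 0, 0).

The Hessian of f at 0 has rank 1. Corank 2; j^3 = u^2*v has shape L^2 M (L != M), so D-series; mu = 5 gives D_5.

Type D_5, Milnor number mu = 5.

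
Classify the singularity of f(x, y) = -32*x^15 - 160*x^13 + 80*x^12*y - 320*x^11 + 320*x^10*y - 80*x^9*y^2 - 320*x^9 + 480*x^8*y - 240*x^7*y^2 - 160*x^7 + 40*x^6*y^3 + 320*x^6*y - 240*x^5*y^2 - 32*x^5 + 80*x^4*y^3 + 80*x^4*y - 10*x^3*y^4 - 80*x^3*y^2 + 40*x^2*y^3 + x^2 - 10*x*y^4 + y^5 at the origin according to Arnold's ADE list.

A4

The Hessian of f at 0 has rank 1. Corank 1: A-series; mu = 4 gives A_4.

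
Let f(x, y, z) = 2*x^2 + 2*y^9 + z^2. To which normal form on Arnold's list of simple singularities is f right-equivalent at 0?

The Hessian of f at 0 has rank 2. Corank 1: A-series; mu = 8 gives A_8.

A_{8}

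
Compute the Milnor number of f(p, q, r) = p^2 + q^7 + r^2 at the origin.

6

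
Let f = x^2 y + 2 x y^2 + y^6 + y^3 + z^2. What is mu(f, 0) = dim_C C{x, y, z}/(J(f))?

7

The Hessian of f at 0 is [[0, 0, 0], [0, 0, 0], [0, 0, 2]] with rank 1, so corank 2. A Groebner basis of the Jacobian ideal J(f) in C{x,y,z} is {x^2/6 + y^5 - y^2/6, x^3 + y^3, x*y + y^2, z}; counting standard monomials gives mu = 7. Corank 2; j^3 = y*(x + y)^2 has shape L^2 M (L != M), so D-series; mu = 7 gives D_7.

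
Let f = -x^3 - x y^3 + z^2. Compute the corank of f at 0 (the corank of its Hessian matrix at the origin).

2

The Hessian at 0 is [[0, 0, 0], [0, 0, 0], [0, 0, 2]] of rank 1; hence corank 2.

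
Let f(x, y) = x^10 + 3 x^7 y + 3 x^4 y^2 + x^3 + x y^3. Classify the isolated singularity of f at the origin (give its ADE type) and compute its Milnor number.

The Hessian of f at 0 is [[0, 0], [0, 0]] with rank 0, so corank 2. A Groebner basis of the Jacobian ideal J(f) in C{x,y} is {x^3, x*y^2, 3*x^2 + y^3}; counting standard monomials gives mu = 7. Corank 2; j^3 = x^3 is a perfect cube, so E-series; the 4-jet and mu = 7 give E_7.

Type E_{7}, Milnor number mu = 7.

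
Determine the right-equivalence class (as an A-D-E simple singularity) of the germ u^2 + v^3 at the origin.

A2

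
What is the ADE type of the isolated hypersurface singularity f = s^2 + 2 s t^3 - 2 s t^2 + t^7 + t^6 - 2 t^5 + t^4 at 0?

A_{6}

The Hessian of f at 0 has rank 1. Corank 1: A-series; mu = 6 gives A_6.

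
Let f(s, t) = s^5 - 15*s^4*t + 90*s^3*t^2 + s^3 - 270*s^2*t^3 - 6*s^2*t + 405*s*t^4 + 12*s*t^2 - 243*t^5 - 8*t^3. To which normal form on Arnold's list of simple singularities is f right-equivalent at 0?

E_{8}

The Hessian of f at 0 has rank 0. Corank 2; j^3 = (s - 2*t)^3 is a perfect cube, so E-series; the 5-jet and mu = 8 give E_8.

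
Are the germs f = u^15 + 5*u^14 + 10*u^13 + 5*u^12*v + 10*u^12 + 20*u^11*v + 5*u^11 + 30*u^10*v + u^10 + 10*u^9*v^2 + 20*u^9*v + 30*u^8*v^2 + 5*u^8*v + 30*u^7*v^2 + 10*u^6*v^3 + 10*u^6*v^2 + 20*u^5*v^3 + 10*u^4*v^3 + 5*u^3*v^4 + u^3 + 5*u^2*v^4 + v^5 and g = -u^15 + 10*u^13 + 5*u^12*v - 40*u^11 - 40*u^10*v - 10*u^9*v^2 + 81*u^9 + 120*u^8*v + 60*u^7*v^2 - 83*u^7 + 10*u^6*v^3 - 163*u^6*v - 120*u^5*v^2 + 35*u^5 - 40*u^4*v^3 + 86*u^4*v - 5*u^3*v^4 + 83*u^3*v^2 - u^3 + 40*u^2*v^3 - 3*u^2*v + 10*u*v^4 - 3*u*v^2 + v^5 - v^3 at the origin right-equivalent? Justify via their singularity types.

The Hessian of f at 0 has rank 0. Corank 2; j^3 = u^3 is a perfect cube, so E-series; the 5-jet and mu = 8 give E_8. The Hessian of g at 0 has rank 0. Corank 2; j^3 = -(u + v)^3 is a perfect cube, so E-series; the 5-jet and mu = 8 give E_8. Both have type E_8, hence right-equivalent.

Yes.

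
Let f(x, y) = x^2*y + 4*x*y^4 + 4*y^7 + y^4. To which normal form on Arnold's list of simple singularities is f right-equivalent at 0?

The Hessian of f at 0 is [[0, 0], [0, 0]] with rank 0, so corank 2. A Groebner basis of the Jacobian ideal J(f) in C{x,y} is {x^3, x^2/4 + y^3, x*y}; counting standard monomials gives mu = 5. Corank 2; j^3 = x^2*y has shape L^2 M (L != M), so D-series; mu = 5 gives D_5.

D_{5}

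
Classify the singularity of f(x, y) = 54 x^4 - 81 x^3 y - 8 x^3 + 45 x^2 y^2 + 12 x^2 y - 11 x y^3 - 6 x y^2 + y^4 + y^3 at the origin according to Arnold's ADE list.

E_{7}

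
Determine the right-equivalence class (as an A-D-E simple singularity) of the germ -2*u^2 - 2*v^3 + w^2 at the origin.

A2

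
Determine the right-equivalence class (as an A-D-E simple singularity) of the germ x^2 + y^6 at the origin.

A_5

The Hessian of f at 0 has rank 1. Corank 1: A-series; mu = 5 gives A_5.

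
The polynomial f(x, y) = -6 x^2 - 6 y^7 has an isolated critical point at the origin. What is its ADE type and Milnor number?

The Hessian of f at 0 has rank 1. Corank 1: A-series; mu = 6 gives A_6.

Type A_6, Milnor number mu = 6.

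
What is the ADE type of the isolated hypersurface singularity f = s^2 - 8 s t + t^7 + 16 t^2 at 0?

A6

The Hessian of f at 0 has rank 1. Corank 1: A-series; mu = 6 gives A_6.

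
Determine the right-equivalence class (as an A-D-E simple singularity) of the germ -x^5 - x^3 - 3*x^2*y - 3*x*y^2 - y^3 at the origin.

E_8

The Hessian of f at 0 is [[0, 0], [0, 0]] with rank 0, so corank 2. A Groebner basis of the Jacobian ideal J(f) in C{x,y} is {y^5, x*y^3 + 3*y^4/4, x^2 + 2*x*y + y^2}; counting standard monomials gives mu = 8. Corank 2; j^3 = -(x + y)^3 is a perfect cube, so E-series; the 5-jet and mu = 8 give E_8.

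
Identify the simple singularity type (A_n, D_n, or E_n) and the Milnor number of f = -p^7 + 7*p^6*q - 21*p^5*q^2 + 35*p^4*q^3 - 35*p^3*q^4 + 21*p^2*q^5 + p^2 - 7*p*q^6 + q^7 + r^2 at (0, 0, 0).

Type A6, Milnor number mu = 6.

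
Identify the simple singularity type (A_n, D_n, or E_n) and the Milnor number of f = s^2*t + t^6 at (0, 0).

Type D7, Milnor number mu = 7.

The Hessian of f at 0 has rank 0. Corank 2; j^3 = s^2*t has shape L^2 M (L != M), so D-series; mu = 7 gives D_7.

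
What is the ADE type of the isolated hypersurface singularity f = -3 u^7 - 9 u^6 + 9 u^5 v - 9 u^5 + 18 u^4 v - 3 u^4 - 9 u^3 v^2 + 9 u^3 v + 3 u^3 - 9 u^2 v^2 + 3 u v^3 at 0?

The Hessian of f at 0 has rank 0. Corank 2; j^3 = 3*u^3 is a perfect cube, so E-series; the 4-jet and mu = 7 give E_7.

E7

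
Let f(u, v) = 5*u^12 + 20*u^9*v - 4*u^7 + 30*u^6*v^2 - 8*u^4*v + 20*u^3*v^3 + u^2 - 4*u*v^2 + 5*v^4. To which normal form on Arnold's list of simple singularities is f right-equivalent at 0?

A3

The Hessian of f at 0 has rank 1. Corank 1: A-series; mu = 3 gives A_3.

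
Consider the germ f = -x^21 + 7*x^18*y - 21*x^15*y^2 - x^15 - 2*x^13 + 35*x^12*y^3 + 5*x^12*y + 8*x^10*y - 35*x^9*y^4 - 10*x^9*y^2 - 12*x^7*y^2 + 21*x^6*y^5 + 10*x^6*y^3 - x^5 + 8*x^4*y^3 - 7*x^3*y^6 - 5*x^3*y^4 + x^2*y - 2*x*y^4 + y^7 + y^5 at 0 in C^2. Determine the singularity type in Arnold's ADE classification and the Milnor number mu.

Type D_{6}, Milnor number mu = 6.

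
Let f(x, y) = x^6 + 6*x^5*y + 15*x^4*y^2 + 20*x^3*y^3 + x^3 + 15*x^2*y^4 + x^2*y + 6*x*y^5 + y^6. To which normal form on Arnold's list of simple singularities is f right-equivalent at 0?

D_{7}

The Hessian of f at 0 is [[0, 0], [0, 0]] with rank 0, so corank 2. A Groebner basis of the Jacobian ideal J(f) in C{x,y} is {-x*y/6 + y^5, x*y^2, x^2 + x*y}; counting standard monomials gives mu = 7. Corank 2; j^3 = x^2*(x + y) has shape L^2 M (L != M), so D-series; mu = 7 gives D_7.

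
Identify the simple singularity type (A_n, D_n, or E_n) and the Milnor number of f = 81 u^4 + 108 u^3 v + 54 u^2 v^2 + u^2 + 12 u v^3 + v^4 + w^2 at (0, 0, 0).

The Hessian of f at 0 has rank 2. Corank 1: A-series; mu = 3 gives A_3.

Type A_3, Milnor number mu = 3.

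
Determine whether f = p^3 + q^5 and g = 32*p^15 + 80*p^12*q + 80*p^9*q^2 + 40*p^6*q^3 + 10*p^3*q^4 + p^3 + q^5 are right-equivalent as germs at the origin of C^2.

Yes.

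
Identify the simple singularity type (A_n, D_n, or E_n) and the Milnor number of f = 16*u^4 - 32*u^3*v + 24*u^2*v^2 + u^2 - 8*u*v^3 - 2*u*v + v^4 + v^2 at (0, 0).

Type A_{3}, Milnor number mu = 3.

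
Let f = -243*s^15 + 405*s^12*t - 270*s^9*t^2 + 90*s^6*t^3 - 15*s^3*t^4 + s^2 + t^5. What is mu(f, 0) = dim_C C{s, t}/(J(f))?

The Hessian of f at 0 has rank 1. Corank 1: A-series; mu = 4 gives A_4.

4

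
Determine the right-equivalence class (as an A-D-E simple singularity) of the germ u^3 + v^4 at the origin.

E_{6}

The Hessian of f at 0 is [[0, 0], [0, 0]] with rank 0, so corank 2. A Groebner basis of the Jacobian ideal J(f) in C{u,v} is {v^3, u^2}; counting standard monomials gives mu = 6. Corank 2; j^3 = u^3 is a perfect cube, so E-series; the 4-jet and mu = 6 give E_6.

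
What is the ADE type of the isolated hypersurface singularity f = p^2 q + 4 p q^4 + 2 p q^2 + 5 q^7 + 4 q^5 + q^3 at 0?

D_{8}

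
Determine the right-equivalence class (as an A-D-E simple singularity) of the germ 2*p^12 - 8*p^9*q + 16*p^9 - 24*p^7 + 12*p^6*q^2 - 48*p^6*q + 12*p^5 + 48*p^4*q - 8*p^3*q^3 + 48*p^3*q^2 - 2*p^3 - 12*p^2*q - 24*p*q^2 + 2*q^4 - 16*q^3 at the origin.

E6

The Hessian of f at 0 has rank 0. Corank 2; j^3 = -2*(p + 2*q)^3 is a perfect cube, so E-series; the 4-jet and mu = 6 give E_6.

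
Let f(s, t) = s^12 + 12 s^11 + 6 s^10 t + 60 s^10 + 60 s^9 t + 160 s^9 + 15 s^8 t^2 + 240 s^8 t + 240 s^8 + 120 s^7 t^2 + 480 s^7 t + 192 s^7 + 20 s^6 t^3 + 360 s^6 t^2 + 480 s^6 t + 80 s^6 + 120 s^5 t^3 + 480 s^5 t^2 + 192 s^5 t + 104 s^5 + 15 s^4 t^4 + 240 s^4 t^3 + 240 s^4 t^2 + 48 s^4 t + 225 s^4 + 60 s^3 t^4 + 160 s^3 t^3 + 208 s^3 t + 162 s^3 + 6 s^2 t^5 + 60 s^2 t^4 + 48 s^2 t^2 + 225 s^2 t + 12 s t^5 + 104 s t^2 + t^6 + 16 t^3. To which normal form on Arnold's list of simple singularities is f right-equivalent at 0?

D_{7}

The Hessian of f at 0 is [[0, 0], [0, 0]] with rank 0, so corank 2. A Groebner basis of the Jacobian ideal J(f) in C{s,t} is {3623187591*s^2/16804864 + 9020581119*s*t/33609728 + t^4 + 3538215*t^3/525152 + 644441103*t^2/8402432, s^3 + 37107*s^2/16411 + 33227*s*t/32822 + 32*t^3/147699 + 54*t^2/16411, s^2*t - 729*s^2/32822 + 146079*s*t/65644 - 64*t^3/147699 + 16303*t^2/16411, -988767*s^2/262576 + s*t^2 - 3526551*s*t/525152 + 65914*t^3/443097 - 294183*t^2/131288}; counting standard monomials gives mu = 7. Corank 2; j^3 = (2*s + t)*(9*s + 4*t)^2 has shape L^2 M (L != M), so D-series; mu = 7 gives D_7.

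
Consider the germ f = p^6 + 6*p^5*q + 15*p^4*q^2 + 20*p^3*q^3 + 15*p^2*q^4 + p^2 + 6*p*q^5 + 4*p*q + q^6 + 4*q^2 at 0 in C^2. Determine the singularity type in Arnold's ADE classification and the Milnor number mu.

Type A_5, Milnor number mu = 5.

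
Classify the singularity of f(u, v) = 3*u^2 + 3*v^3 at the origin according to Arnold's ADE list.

A_2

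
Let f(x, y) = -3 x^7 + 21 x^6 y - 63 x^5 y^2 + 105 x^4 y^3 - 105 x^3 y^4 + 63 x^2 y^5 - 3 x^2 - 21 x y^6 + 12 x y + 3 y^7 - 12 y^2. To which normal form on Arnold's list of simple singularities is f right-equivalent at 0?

The Hessian of f at 0 has rank 1. Corank 1: A-series; mu = 6 gives A_6.

A6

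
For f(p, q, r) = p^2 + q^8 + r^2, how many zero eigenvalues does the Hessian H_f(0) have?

1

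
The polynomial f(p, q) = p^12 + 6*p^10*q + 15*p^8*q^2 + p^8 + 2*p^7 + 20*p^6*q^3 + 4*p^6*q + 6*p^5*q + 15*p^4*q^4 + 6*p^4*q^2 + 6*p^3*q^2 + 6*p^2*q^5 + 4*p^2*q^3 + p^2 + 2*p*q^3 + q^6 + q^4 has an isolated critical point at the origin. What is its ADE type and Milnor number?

Type A3, Milnor number mu = 3.

The Hessian of f at 0 has rank 1. Corank 1: A-series; mu = 3 gives A_3.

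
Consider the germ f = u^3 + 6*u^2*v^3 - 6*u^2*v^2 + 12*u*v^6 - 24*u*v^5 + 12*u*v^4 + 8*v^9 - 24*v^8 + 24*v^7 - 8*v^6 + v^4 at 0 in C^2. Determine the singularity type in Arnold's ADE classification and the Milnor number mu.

Type E_6, Milnor number mu = 6.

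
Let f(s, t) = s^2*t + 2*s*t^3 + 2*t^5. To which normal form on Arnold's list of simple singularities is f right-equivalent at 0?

D_{6}

The Hessian of f at 0 is [[0, 0], [0, 0]] with rank 0, so corank 2. A Groebner basis of the Jacobian ideal J(f) in C{s,t} is {s^3, s^2*t, -s^2/4 + s*t^2, s*t + t^3}; counting standard monomials gives mu = 6. Corank 2; j^3 = s^2*t has shape L^2 M (L != M), so D-series; mu = 6 gives D_6.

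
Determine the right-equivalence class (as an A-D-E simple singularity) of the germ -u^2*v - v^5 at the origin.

The Hessian of f at 0 is [[0, 0], [0, 0]] with rank 0, so corank 2. A Groebner basis of the Jacobian ideal J(f) in C{u,v} is {u^2/5 + v^4, u^3, u*v}; counting standard monomials gives mu = 6. Corank 2; j^3 = -u^2*v has shape L^2 M (L != M), so D-series; mu = 6 gives D_6.

D6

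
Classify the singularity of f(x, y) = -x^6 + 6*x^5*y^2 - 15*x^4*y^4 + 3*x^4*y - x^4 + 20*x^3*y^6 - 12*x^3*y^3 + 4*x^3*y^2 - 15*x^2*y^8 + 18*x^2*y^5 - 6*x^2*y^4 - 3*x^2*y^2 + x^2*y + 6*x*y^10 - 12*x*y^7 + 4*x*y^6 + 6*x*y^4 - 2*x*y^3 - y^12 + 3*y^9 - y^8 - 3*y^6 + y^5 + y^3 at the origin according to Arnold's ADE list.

The Hessian of f at 0 has rank 0. Corank 2; j^3 = y*(x^2 + y^2) splits into three distinct lines over C (the quadratic factor has nonzero discriminant), so D_4.

D_4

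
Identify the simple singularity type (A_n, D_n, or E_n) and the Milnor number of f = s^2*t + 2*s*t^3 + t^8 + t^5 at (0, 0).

Type D_{9}, Milnor number mu = 9.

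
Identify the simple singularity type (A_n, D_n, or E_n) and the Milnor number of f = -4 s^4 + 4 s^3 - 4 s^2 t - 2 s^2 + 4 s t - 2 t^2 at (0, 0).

Type A_{3}, Milnor number mu = 3.

The Hessian of f at 0 is [[-4, 4], [4, -4]] with rank 1, so corank 1. A Groebner basis of the Jacobian ideal J(f) in C{s,t} is {s^2 - s + t, s*t - s + t, -s + t^2 + t}; counting standard monomials gives mu = 3. Corank 1: A-series; mu = 3 gives A_3.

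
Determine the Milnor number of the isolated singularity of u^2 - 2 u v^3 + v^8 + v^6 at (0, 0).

7

The Hessian of f at 0 is [[2, 0], [0, 0]] with rank 1, so corank 1. A Groebner basis of the Jacobian ideal J(f) in C{u,v} is {u^3, u^2*v, -u + v^3}; counting standard monomials gives mu = 7. Corank 1: A-series; mu = 7 gives A_7.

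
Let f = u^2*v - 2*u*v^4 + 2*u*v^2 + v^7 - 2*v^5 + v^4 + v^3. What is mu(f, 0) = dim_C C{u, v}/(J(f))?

5

The Hessian of f at 0 has rank 0. Corank 2; j^3 = v*(u + v)^2 has shape L^2 M (L != M), so D-series; mu = 5 gives D_5.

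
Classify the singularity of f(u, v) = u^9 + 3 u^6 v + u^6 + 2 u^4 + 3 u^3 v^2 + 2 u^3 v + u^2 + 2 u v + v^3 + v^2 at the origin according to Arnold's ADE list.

The Hessian of f at 0 has rank 1. Corank 1: A-series; mu = 2 gives A_2.

A2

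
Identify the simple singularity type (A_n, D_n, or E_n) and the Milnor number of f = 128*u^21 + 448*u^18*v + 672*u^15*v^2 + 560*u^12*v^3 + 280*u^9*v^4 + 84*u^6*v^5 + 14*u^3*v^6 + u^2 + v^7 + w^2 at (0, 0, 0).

The Hessian of f at 0 is [[2, 0, 0], [0, 0, 0], [0, 0, 2]] with rank 2, so corank 1. A Groebner basis of the Jacobian ideal J(f) in C{u,v,w} is {v^6, u, w}; counting standard monomials gives mu = 6. Corank 1: A-series; mu = 6 gives A_6.

Type A6, Milnor number mu = 6.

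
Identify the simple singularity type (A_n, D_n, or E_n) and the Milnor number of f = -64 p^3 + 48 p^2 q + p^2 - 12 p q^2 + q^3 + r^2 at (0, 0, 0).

The Hessian of f at 0 has rank 2. Corank 1: A-series; mu = 2 gives A_2.

Type A_{2}, Milnor number mu = 2.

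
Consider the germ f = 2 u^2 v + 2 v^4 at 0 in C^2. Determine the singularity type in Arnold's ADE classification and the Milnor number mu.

The Hessian of f at 0 is [[0, 0], [0, 0]] with rank 0, so corank 2. A Groebner basis of the Jacobian ideal J(f) in C{u,v} is {u^3, u^2/4 + v^3, u*v}; counting standard monomials gives mu = 5. Corank 2; j^3 = 2*u^2*v has shape L^2 M (L != M), so D-series; mu = 5 gives D_5.

Type D5, Milnor number mu = 5.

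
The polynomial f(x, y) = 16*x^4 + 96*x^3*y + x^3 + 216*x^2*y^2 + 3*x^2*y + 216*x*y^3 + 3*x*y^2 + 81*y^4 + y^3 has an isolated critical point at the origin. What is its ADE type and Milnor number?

The Hessian of f at 0 has rank 0. Corank 2; j^3 = (x + y)^3 is a perfect cube, so E-series; the 4-jet and mu = 6 give E_6.

Type E6, Milnor number mu = 6.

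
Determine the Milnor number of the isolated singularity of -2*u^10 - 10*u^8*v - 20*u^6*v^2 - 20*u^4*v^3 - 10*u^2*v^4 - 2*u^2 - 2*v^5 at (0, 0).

The Hessian of f at 0 has rank 1. Corank 1: A-series; mu = 4 gives A_4.

4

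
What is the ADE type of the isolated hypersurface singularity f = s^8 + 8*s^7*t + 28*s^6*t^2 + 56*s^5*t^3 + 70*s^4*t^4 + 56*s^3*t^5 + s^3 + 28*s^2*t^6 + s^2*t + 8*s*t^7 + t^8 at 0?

The Hessian of f at 0 has rank 0. Corank 2; j^3 = s^2*(s + t) has shape L^2 M (L != M), so D-series; mu = 9 gives D_9.

D_9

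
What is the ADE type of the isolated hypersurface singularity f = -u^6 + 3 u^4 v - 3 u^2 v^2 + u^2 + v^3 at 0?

A_2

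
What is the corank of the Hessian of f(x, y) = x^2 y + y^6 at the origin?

Hessian at 0 has rank 0.

2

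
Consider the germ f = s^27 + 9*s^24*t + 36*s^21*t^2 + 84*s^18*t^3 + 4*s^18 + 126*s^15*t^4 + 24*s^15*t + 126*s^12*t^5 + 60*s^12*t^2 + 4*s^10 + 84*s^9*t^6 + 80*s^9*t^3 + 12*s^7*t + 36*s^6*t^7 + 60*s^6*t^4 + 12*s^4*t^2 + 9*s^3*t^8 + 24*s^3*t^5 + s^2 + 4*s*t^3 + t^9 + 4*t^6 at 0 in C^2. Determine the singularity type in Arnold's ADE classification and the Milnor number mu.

The Hessian of f at 0 is [[2, 0], [0, 0]] with rank 1, so corank 1. A Groebner basis of the Jacobian ideal J(f) in C{s,t} is {s^2*t^2, s^3, s/2 + t^3}; counting standard monomials gives mu = 8. Corank 1: A-series; mu = 8 gives A_8.

Type A_8, Milnor number mu = 8.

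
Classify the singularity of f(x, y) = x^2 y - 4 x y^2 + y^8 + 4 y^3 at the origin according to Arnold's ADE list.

D9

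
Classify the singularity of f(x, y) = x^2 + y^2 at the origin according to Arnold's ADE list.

The Hessian of f at 0 is [[2, 0], [0, 2]] with rank 2, so corank 0. A Groebner basis of the Jacobian ideal J(f) in C{x,y} is {x, y}; counting standard monomials gives mu = 1. Corank 0: nondegenerate Morse point, so A_1.

A_{1}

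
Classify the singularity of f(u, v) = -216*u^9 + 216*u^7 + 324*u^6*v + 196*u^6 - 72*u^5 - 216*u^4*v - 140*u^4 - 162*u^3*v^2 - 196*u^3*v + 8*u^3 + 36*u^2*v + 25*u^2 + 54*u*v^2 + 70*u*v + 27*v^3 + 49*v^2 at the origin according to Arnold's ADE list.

A_2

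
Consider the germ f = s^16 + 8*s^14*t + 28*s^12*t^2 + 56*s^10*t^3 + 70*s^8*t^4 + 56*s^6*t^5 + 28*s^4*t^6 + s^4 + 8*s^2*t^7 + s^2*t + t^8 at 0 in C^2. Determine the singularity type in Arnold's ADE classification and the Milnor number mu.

Type D_9, Milnor number mu = 9.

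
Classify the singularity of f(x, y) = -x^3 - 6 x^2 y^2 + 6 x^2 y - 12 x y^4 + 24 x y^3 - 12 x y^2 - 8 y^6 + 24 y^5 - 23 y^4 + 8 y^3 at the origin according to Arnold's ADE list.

E_{6}

The Hessian of f at 0 has rank 0. Corank 2; j^3 = -(x - 2*y)^3 is a perfect cube, so E-series; the 4-jet and mu = 6 give E_6.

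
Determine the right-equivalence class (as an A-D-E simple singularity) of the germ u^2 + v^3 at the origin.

A_2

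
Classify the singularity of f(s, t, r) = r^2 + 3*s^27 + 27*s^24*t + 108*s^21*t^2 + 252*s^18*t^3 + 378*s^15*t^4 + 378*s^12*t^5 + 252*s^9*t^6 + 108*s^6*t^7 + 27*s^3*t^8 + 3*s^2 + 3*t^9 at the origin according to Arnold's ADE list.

A_8

The Hessian of f at 0 has rank 2. Corank 1: A-series; mu = 8 gives A_8.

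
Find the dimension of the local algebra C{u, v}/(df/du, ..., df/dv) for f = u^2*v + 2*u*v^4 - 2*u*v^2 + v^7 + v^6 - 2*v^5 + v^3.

The Hessian of f at 0 is [[0, 0], [0, 0]] with rank 0, so corank 2. A Groebner basis of the Jacobian ideal J(f) in C{u,v} is {u*v + v^4 - v^2, u^3 - u^2/2 + u*v - v^3 - v^2/2, u^2*v - u^2/3 + 2*u*v/3 - v^3 - v^2/3, -u^2/6 + u*v^2 + u*v/3 - v^3 - v^2/6}; counting standard monomials gives mu = 7. Corank 2; j^3 = v*(u - v)^2 has shape L^2 M (L != M), so D-series; mu = 7 gives D_7.

7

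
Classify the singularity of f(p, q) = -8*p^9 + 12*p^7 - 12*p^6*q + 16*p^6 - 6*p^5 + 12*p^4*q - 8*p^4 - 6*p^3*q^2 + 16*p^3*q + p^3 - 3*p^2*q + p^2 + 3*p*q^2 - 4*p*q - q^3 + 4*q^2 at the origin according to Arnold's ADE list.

A_{2}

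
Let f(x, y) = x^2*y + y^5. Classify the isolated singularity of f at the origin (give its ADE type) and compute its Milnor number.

The Hessian of f at 0 has rank 0. Corank 2; j^3 = x^2*y has shape L^2 M (L != M), so D-series; mu = 6 gives D_6.

Type D_{6}, Milnor number mu = 6.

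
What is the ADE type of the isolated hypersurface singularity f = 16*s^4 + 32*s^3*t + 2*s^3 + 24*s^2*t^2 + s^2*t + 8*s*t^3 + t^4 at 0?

D_{5}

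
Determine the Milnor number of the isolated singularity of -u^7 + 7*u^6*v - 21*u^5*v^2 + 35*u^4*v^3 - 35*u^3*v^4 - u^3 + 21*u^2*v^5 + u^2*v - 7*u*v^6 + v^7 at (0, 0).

8

The Hessian of f at 0 is [[0, 0], [0, 0]] with rank 0, so corank 2. A Groebner basis of the Jacobian ideal J(f) in C{u,v} is {u*v/7 + v^6, u*v^2, u^2 - u*v}; counting standard monomials gives mu = 8. Corank 2; j^3 = -u^2*(u - v) has shape L^2 M (L != M), so D-series; mu = 8 gives D_8.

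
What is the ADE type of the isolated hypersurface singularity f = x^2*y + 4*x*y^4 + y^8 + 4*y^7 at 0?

D_9

The Hessian of f at 0 has rank 0. Corank 2; j^3 = x^2*y has shape L^2 M (L != M), so D-series; mu = 9 gives D_9.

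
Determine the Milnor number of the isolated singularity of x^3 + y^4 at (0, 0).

6

The Hessian of f at 0 has rank 0. Corank 2; j^3 = x^3 is a perfect cube, so E-series; the 4-jet and mu = 6 give E_6.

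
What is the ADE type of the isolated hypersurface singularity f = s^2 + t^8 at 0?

A_7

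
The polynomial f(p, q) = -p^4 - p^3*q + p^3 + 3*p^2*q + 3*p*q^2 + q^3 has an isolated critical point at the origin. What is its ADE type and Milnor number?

The Hessian of f at 0 is [[0, 0], [0, 0]] with rank 0, so corank 2. A Groebner basis of the Jacobian ideal J(f) in C{p,q} is {3*p^2 + 6*p*q + q^4 + q^3 + 3*q^2, p^3 - 3*p^2 - 6*p*q - 3*q^2, p^2*q + 3*p^2 + 6*p*q + 3*q^2, -2*p^2 + p*q^2 - 4*p*q + q^3/3 - 2*q^2}; counting standard monomials gives mu = 7. Corank 2; j^3 = (p + q)^3 is a perfect cube, so E-series; the 4-jet and mu = 7 give E_7.

Type E7, Milnor number mu = 7.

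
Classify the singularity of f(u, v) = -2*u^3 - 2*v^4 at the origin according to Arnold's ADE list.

E_6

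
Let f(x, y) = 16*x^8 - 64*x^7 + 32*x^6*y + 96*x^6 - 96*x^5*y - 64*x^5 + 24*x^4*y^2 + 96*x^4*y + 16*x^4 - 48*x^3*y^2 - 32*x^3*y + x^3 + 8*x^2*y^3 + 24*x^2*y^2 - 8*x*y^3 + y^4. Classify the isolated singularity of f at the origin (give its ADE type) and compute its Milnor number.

The Hessian of f at 0 is [[0, 0], [0, 0]] with rank 0, so corank 2. A Groebner basis of the Jacobian ideal J(f) in C{x,y} is {y^4, x*y^2 - y^3/6, x^2}; counting standard monomials gives mu = 6. Corank 2; j^3 = x^3 is a perfect cube, so E-series; the 4-jet and mu = 6 give E_6.

Type E_{6}, Milnor number mu = 6.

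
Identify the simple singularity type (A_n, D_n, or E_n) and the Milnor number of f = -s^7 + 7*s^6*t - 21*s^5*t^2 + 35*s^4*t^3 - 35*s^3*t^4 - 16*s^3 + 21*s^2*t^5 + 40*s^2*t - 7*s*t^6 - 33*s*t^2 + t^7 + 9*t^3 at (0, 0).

The Hessian of f at 0 is [[0, 0], [0, 0]] with rank 0, so corank 2. A Groebner basis of the Jacobian ideal J(f) in C{s,t} is {16384*s*t/7 + t^6 - 12288*t^2/7, s*t^2 - 3*t^3/4, s^2 - 7*s*t/4 + 3*t^2/4}; counting standard monomials gives mu = 8. Corank 2; j^3 = -(s - t)*(4*s - 3*t)^2 has shape L^2 M (L != M), so D-series; mu = 8 gives D_8.

Type D8, Milnor number mu = 8.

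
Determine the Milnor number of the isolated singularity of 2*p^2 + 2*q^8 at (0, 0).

7

The Hessian of f at 0 is [[4, 0], [0, 0]] with rank 1, so corank 1. A Groebner basis of the Jacobian ideal J(f) in C{p,q} is {q^7, p}; counting standard monomials gives mu = 7. Corank 1: A-series; mu = 7 gives A_7.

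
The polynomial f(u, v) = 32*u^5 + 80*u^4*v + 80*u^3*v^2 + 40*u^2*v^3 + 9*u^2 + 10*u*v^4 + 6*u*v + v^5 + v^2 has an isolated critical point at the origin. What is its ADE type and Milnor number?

Type A_{4}, Milnor number mu = 4.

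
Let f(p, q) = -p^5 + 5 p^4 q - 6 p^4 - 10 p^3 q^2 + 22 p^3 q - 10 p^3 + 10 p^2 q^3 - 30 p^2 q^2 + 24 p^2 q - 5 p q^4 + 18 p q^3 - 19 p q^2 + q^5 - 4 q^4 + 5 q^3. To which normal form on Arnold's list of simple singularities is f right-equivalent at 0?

D_{4}

The Hessian of f at 0 has rank 0. Corank 2; j^3 = -(p - q)*(10*p^2 - 14*p*q + 5*q^2) splits into three distinct lines over C (the quadratic factor has nonzero discriminant), so D_4.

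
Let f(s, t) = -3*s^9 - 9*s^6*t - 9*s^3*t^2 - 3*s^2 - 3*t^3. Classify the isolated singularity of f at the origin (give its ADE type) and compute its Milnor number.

Type A_{2}, Milnor number mu = 2.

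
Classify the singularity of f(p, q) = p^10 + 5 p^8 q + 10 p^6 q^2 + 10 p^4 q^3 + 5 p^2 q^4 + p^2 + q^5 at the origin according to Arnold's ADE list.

A_4

The Hessian of f at 0 has rank 1. Corank 1: A-series; mu = 4 gives A_4.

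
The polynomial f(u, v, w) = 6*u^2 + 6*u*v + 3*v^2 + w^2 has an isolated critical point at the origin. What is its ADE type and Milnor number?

The Hessian of f at 0 is [[12, 6, 0], [6, 6, 0], [0, 0, 2]] with rank 3, so corank 0. A Groebner basis of the Jacobian ideal J(f) in C{u,v,w} is {u, v, w}; counting standard monomials gives mu = 1. Corank 0: nondegenerate Morse point, so A_1.

Type A_{1}, Milnor number mu = 1.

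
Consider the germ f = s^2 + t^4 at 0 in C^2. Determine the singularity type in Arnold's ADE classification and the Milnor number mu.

Type A_{3}, Milnor number mu = 3.

The Hessian of f at 0 is [[2, 0], [0, 0]] with rank 1, so corank 1. A Groebner basis of the Jacobian ideal J(f) in C{s,t} is {t^3, s}; counting standard monomials gives mu = 3. Corank 1: A-series; mu = 3 gives A_3.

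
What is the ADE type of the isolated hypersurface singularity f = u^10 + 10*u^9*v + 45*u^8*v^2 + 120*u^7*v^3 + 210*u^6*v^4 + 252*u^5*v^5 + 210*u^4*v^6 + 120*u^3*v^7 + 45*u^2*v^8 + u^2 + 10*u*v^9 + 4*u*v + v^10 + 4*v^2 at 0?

A9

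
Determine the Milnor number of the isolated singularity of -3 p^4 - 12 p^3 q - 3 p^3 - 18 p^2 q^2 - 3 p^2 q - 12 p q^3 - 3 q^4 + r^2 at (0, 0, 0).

5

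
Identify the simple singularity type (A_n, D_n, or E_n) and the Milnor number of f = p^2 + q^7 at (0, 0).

The Hessian of f at 0 has rank 1. Corank 1: A-series; mu = 6 gives A_6.

Type A_{6}, Milnor number mu = 6.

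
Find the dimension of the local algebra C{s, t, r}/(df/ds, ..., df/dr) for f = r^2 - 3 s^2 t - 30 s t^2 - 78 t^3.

4

The Hessian of f at 0 has rank 1. Corank 2; j^3 = -3*t*(s^2 + 10*s*t + 26*t^2) splits into three distinct lines over C (the quadratic factor has nonzero discriminant), so D_4.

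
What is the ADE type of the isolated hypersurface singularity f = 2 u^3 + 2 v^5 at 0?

E_8

The Hessian of f at 0 has rank 0. Corank 2; j^3 = 2*u^3 is a perfect cube, so E-series; the 5-jet and mu = 8 give E_8.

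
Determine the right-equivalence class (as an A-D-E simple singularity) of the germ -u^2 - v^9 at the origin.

A_{8}

The Hessian of f at 0 has rank 1. Corank 1: A-series; mu = 8 gives A_8.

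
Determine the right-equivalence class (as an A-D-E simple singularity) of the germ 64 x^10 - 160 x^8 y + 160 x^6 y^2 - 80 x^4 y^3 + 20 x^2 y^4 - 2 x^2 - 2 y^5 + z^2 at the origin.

The Hessian of f at 0 is [[-4, 0, 0], [0, 0, 0], [0, 0, 2]] with rank 2, so corank 1. A Groebner basis of the Jacobian ideal J(f) in C{x,y,z} is {y^4, x, z}; counting standard monomials gives mu = 4. Corank 1: A-series; mu = 4 gives A_4.

A_4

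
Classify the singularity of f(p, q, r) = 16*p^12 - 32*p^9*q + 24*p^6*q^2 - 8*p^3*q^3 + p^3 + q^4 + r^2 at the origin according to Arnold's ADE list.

E_6

The Hessian of f at 0 has rank 1. Corank 2; j^3 = p^3 is a perfect cube, so E-series; the 4-jet and mu = 6 give E_6.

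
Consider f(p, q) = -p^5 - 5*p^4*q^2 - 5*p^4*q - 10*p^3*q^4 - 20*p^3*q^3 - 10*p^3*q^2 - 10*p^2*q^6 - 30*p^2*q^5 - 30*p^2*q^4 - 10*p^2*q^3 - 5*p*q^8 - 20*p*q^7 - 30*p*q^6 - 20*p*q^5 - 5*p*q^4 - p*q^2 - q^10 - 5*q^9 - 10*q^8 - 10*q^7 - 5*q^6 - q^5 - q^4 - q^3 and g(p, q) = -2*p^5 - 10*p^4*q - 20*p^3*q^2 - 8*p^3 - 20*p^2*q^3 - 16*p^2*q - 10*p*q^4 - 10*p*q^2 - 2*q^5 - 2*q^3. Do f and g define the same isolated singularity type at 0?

The Hessian of f at 0 is [[0, 0], [0, 0]] with rank 0, so corank 2. A Groebner basis of the Jacobian ideal J(f) in C{p,q} is {p^4 + q^2/5, q^3, p*q + q^2}; counting standard monomials gives mu = 6. Corank 2; j^3 = -q^2*(p + q) has shape L^2 M (L != M), so D-series; mu = 6 gives D_6. The Hessian of g at 0 is [[0, 0], [0, 0]] with rank 0, so corank 2. A Groebner basis of the Jacobian ideal J(g) in C{p,q} is {-32*p*q/5 + q^4 - 16*q^2/5, p*q^2 + q^3/2, p^2 + 3*p*q/2 + q^2/2}; counting standard monomials gives mu = 6. Corank 2; j^3 = -2*(p + q)*(2*p + q)^2 has shape L^2 M (L != M), so D-series; mu = 6 gives D_6. Both have type D_6, hence right-equivalent.

Yes.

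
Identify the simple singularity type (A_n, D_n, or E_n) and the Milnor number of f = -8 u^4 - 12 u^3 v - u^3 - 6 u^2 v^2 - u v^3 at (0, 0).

The Hessian of f at 0 is [[0, 0], [0, 0]] with rank 0, so corank 2. A Groebner basis of the Jacobian ideal J(f) in C{u,v} is {3*u^2/4 + v^4 + v^3/4, u^3, u^2*v - u^2/4 - v^3/12, u^2 + u*v^2 + v^3/3}; counting standard monomials gives mu = 7. Corank 2; j^3 = -u^3 is a perfect cube, so E-series; the 4-jet and mu = 7 give E_7.

Type E_{7}, Milnor number mu = 7.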